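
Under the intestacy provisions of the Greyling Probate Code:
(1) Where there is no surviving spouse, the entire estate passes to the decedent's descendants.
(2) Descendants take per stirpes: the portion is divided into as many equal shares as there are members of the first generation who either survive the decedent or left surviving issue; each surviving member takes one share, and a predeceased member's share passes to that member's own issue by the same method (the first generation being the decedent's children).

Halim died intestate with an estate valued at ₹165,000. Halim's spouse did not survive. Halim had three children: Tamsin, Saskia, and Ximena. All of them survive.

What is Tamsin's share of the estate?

Tamsin receives ₹55,000.

The entire ₹165,000 passes to the descendants.
That amount (₹165,000) is divided into 3 shares of ₹55,000: Tamsin, Saskia, and Ximena each take ₹55,000.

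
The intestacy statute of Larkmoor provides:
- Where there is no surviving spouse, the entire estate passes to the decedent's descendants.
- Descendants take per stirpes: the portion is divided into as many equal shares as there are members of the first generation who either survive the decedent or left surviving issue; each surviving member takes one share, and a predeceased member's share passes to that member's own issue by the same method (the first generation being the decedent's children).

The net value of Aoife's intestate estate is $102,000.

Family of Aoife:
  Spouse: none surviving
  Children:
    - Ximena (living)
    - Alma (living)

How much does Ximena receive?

Ximena receives $51,000.

The entire $102,000 passes to the descendants.
That amount ($102,000) is divided into 2 shares of $51,000: Ximena and Alma each take $51,000.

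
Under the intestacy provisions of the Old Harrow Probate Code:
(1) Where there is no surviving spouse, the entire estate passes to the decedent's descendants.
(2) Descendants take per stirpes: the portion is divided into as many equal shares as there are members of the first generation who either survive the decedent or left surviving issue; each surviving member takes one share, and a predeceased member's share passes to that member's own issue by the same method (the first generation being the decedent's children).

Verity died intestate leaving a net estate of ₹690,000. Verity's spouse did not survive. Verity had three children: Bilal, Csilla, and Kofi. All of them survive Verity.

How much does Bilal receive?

Bilal receives ₹230,000.

The entire ₹690,000 passes to the descendants.
That amount (₹690,000) is divided into 3 shares of ₹230,000: Bilal, Csilla, and Kofi each take ₹230,000.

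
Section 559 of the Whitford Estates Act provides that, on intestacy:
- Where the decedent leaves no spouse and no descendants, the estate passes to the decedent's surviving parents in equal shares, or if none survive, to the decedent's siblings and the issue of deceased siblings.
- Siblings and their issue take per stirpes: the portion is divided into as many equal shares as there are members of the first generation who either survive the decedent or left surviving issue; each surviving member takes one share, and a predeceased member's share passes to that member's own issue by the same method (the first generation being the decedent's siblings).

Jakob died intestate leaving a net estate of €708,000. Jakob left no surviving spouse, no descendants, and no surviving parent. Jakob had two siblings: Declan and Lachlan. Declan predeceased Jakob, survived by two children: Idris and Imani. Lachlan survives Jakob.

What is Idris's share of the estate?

The entire €708,000 passes to the siblings and their issue.
That amount (€708,000) is divided into 2 shares of €354,000: Lachlan takes €354,000; Declan's €354,000 share passes to Declan's issue.
Declan's share (€354,000) is divided into 2 shares of €177,000: Idris and Imani each take €177,000.

Idris receives €177,000.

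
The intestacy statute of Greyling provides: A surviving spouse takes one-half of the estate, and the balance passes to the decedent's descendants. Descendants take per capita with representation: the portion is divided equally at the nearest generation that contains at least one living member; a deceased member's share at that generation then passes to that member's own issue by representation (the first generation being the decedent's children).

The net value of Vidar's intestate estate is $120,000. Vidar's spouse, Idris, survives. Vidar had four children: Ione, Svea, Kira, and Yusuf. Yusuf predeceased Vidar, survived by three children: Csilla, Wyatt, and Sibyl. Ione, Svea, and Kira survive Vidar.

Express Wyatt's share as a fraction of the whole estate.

Wyatt receives 1/24 of the estate.

Idris takes one-half of $120,000 = $60,000. The remaining $60,000 passes to the descendants.
The descendants' portion ($60,000) is divided into 4 shares of $15,000: Ione, Svea, and Kira each take $15,000; Yusuf's $15,000 share passes to Yusuf's issue.
Yusuf's share ($15,000) is divided into 3 shares of $5,000: Csilla, Wyatt, and Sibyl each take $5,000.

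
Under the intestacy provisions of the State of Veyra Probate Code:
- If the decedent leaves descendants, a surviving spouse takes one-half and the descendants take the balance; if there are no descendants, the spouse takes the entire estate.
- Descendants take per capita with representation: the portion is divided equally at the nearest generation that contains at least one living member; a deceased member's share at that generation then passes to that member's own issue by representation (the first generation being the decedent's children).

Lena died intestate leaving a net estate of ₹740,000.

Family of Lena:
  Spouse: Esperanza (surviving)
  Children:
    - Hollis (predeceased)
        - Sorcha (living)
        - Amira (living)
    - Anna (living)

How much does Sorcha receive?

Esperanza takes one-half of ₹740,000 = ₹370,000. The remaining ₹370,000 passes to the descendants.
The descendants' portion (₹370,000) is divided into 2 shares of ₹185,000: Anna takes ₹185,000; Hollis's ₹185,000 share passes to Hollis's issue.
Hollis's share (₹185,000) is divided into 2 shares of ₹92,500: Sorcha and Amira each take ₹92,500.

Sorcha receives ₹92,500.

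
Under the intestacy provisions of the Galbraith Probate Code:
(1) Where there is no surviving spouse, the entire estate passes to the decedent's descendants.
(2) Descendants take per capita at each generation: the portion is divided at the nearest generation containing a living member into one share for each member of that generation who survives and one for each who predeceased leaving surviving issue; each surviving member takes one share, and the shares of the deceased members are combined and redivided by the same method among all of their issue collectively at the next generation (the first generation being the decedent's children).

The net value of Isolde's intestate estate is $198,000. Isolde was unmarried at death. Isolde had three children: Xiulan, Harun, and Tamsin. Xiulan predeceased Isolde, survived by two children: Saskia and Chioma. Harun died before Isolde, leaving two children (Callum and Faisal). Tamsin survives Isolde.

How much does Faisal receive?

The entire $198,000 passes to the descendants.
That amount ($198,000) is divided at the children's generation into 3 shares of $66,000. Tamsin takes $66,000. The 2 shares of the deceased (Xiulan and Harun) are combined into a pool of $132,000.
That pool ($132,000) is divided at the grandchildren's generation equally among Saskia, Chioma, Callum, and Faisal: $33,000 each.

Faisal receives $33,000.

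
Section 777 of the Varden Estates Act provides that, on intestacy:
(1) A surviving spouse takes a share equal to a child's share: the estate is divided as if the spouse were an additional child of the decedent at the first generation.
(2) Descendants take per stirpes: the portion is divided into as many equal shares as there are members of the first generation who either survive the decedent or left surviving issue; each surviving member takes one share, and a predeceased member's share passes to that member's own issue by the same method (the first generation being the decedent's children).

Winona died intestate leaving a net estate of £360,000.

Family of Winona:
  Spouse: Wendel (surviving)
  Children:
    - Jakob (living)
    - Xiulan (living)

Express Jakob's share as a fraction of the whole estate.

Jakob receives 1/3 of the estate.

The spouse counts as an additional share at the children's level, so there are 3 primary shares of £120,000. Wendel takes one such share (£120,000).
The children's combined portion (£240,000) is divided into 2 shares of £120,000: Jakob and Xiulan each take £120,000.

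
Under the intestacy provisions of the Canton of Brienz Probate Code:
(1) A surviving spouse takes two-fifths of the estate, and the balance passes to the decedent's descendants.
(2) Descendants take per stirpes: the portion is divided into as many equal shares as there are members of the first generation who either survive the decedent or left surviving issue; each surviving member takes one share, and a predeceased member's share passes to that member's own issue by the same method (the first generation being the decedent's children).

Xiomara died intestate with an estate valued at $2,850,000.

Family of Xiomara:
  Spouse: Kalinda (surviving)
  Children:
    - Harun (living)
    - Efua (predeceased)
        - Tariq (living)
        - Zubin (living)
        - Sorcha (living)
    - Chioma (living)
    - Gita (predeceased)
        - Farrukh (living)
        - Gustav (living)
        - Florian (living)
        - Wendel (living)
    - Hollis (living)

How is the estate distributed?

Kalinda takes two-fifths of $2,850,000 = $1,140,000. The remaining $1,710,000 passes to the descendants.
The descendants' portion ($1,710,000) is divided into 5 shares of $342,000: Harun, Chioma, and Hollis each take $342,000; Efua's $342,000 share passes to Efua's issue; Gita's $342,000 share passes to Gita's issue.
Efua's share ($342,000) is divided into 3 shares of $114,000: Tariq, Zubin, and Sorcha each take $114,000.
Gita's share ($342,000) is divided into 4 shares of $85,500: Farrukh, Gustav, Florian, and Wendel each take $85,500.

Kalinda: $1,140,000; Harun: $342,000; Tariq: $114,000; Zubin: $114,000; Sorcha: $114,000; Chioma: $342,000; Farrukh: $85,500; Gustav: $85,500; Florian: $85,500; Wendel: $85,500; Hollis: $342,000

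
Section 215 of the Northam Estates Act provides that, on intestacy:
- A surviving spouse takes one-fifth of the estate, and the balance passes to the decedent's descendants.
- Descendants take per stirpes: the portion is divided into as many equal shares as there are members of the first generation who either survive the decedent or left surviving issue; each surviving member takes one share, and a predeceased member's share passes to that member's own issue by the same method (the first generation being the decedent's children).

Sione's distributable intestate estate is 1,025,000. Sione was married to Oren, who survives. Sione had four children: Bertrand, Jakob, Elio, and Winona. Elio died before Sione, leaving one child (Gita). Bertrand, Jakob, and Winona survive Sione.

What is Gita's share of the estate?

Oren takes one-fifth of 1,025,000 = 205,000. The remaining 820,000 passes to the descendants.
The descendants' portion (820,000) is divided into 4 shares of 205,000: Bertrand, Jakob, and Winona each take 205,000; Elio's 205,000 share passes to Elio's issue.
Elio's share (205,000) passes entirely to Gita.

Gita receives 205,000.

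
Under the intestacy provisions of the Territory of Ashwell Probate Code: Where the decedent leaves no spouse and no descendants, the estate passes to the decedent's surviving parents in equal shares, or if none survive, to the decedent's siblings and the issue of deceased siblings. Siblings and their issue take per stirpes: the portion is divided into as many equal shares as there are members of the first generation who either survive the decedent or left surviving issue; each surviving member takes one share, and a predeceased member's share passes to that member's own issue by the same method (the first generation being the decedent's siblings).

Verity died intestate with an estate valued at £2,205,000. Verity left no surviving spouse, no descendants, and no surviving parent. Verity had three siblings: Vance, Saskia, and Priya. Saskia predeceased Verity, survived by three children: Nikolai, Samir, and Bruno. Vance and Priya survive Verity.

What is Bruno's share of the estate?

Bruno receives £245,000.

The entire £2,205,000 passes to the siblings and their issue.
That amount (£2,205,000) is divided into 3 shares of £735,000: Vance and Priya each take £735,000; Saskia's £735,000 share passes to Saskia's issue.
Saskia's share (£735,000) is divided into 3 shares of £245,000: Nikolai, Samir, and Bruno each take £245,000.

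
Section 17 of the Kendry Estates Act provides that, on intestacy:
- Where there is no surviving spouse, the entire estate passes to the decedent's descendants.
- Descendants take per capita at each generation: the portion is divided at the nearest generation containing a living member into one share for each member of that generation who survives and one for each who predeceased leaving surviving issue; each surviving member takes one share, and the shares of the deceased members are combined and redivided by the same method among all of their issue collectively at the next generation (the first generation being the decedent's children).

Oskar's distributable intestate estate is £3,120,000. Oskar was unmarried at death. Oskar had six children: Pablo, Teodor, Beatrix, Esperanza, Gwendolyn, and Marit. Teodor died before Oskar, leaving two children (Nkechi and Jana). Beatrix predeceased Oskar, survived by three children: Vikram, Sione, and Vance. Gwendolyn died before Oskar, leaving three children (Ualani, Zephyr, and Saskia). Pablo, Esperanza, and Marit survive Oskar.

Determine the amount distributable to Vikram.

The entire £3,120,000 passes to the descendants.
That amount (£3,120,000) is divided at the children's generation into 6 shares of £520,000. Pablo, Esperanza, and Marit each take £520,000. The 3 shares of the deceased (Teodor, Beatrix, and Gwendolyn) are combined into a pool of £1,560,000.
That pool (£1,560,000) is divided at the grandchildren's generation equally among Nkechi, Jana, Vikram, Sione, Vance, Ualani, Zephyr, and Saskia: £195,000 each.

Vikram receives £195,000.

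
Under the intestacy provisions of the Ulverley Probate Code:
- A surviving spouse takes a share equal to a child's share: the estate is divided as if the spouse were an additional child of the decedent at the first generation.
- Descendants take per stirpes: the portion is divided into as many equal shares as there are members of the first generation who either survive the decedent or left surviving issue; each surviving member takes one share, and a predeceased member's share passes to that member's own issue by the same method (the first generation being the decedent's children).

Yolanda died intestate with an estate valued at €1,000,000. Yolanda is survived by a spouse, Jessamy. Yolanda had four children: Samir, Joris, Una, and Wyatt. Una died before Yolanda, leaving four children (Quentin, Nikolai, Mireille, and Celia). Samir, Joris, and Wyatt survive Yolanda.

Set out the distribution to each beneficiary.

Jessamy: €200,000; Samir: €200,000; Joris: €200,000; Quentin: €50,000; Nikolai: €50,000; Mireille: €50,000; Celia: €50,000; Wyatt: €200,000

The spouse counts as an additional share at the children's level, so there are 5 primary shares of €200,000. Jessamy takes one such share (€200,000).
The children's combined portion (€800,000) is divided into 4 shares of €200,000: Samir, Joris, and Wyatt each take €200,000; Una's €200,000 share passes to Una's issue.
Una's share (€200,000) is divided into 4 shares of €50,000: Quentin, Nikolai, Mireille, and Celia each take €50,000.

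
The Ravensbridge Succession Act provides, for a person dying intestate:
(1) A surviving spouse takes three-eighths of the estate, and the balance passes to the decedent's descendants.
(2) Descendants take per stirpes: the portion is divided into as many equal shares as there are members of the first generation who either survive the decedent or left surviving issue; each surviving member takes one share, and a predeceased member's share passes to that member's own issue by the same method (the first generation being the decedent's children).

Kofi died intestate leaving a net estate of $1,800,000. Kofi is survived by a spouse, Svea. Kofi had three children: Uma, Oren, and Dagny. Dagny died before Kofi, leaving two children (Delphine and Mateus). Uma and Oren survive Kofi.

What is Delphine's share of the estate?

Delphine receives $187,500.

Svea takes three-eighths of $1,800,000 = $675,000. The remaining $1,125,000 passes to the descendants.
The descendants' portion ($1,125,000) is divided into 3 shares of $375,000: Uma and Oren each take $375,000; Dagny's $375,000 share passes to Dagny's issue.
Dagny's share ($375,000) is divided into 2 shares of $187,500: Delphine and Mateus each take $187,500.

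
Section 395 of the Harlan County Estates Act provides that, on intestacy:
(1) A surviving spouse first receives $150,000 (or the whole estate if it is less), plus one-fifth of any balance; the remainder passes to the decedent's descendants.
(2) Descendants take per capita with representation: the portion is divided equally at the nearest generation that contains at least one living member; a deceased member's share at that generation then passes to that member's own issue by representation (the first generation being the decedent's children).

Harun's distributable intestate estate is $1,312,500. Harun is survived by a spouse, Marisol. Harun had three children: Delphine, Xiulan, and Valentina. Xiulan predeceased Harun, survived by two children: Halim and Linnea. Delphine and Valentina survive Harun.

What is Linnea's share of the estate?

Linnea receives $155,000.

Marisol first takes $150,000, leaving a balance of $1,162,500. Marisol then takes one-fifth of the balance ($232,500), for a total of $382,500. The remaining $930,000 passes to the descendants.
The descendants' portion ($930,000) is divided into 3 shares of $310,000: Delphine and Valentina each take $310,000; Xiulan's $310,000 share passes to Xiulan's issue.
Xiulan's share ($310,000) is divided into 2 shares of $155,000: Halim and Linnea each take $155,000.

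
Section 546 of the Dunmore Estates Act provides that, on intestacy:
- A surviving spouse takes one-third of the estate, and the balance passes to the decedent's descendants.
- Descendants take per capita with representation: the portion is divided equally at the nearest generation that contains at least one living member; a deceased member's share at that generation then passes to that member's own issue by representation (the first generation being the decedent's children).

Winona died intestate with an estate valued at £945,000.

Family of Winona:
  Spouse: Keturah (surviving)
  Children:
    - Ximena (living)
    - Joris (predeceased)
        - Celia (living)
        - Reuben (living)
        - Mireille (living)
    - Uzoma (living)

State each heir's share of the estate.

Keturah: £315,000; Ximena: £210,000; Celia: £70,000; Reuben: £70,000; Mireille: £70,000; Uzoma: £210,000

Keturah takes one-third of £945,000 = £315,000. The remaining £630,000 passes to the descendants.
The descendants' portion (£630,000) is divided into 3 shares of £210,000: Ximena and Uzoma each take £210,000; Joris's £210,000 share passes to Joris's issue.
Joris's share (£210,000) is divided into 3 shares of £70,000: Celia, Reuben, and Mireille each take £70,000.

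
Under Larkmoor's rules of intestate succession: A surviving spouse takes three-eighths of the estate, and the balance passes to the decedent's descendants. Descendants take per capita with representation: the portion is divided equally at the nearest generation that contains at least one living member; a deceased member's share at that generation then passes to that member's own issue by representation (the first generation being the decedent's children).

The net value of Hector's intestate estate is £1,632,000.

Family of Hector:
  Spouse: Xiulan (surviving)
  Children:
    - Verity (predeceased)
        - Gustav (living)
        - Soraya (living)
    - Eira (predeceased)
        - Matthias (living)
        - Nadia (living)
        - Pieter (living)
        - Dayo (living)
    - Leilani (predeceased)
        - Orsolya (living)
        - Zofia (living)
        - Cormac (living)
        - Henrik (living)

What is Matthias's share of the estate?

Matthias receives £102,000.

Xiulan takes three-eighths of £1,632,000 = £612,000. The remaining £1,020,000 passes to the descendants.
No child survives, so the initial division is made at the grandchildren's generation.
The descendants' portion (£1,020,000) is divided into 10 shares of £102,000: Gustav, Soraya, Matthias, Nadia, Pieter, Dayo, Orsolya, Zofia, Cormac, and Henrik each take £102,000.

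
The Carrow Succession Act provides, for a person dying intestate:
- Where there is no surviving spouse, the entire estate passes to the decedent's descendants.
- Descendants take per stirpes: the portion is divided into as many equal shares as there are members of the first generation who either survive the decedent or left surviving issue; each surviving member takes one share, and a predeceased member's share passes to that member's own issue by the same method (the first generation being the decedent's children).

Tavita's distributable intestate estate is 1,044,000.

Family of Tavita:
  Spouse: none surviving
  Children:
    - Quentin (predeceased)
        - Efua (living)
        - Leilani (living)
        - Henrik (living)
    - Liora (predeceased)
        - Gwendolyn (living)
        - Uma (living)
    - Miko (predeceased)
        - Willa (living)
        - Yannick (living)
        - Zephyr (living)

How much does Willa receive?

Willa receives 116,000.

The entire 1,044,000 passes to the descendants.
That amount (1,044,000) is divided into 3 shares of 348,000: Quentin's 348,000 share passes to Quentin's issue; Liora's 348,000 share passes to Liora's issue; Miko's 348,000 share passes to Miko's issue.
Quentin's share (348,000) is divided into 3 shares of 116,000: Efua, Leilani, and Henrik each take 116,000.
Liora's share (348,000) is divided into 2 shares of 174,000: Gwendolyn and Uma each take 174,000.
Miko's share (348,000) is divided into 3 shares of 116,000: Willa, Yannick, and Zephyr each take 116,000.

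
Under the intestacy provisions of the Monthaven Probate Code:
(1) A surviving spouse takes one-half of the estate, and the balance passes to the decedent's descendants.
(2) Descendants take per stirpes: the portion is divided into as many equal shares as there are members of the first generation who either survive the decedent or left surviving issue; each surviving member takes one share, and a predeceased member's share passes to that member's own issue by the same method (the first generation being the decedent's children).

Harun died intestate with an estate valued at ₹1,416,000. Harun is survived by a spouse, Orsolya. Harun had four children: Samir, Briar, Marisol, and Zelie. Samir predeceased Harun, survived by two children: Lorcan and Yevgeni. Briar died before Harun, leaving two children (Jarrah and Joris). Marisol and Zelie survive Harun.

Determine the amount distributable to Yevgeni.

Orsolya takes one-half of ₹1,416,000 = ₹708,000. The remaining ₹708,000 passes to the descendants.
The descendants' portion (₹708,000) is divided into 4 shares of ₹177,000: Marisol and Zelie each take ₹177,000; Samir's ₹177,000 share passes to Samir's issue; Briar's ₹177,000 share passes to Briar's issue.
Samir's share (₹177,000) is divided into 2 shares of ₹88,500: Lorcan and Yevgeni each take ₹88,500.
Briar's share (₹177,000) is divided into 2 shares of ₹88,500: Jarrah and Joris each take ₹88,500.

Yevgeni receives ₹88,500.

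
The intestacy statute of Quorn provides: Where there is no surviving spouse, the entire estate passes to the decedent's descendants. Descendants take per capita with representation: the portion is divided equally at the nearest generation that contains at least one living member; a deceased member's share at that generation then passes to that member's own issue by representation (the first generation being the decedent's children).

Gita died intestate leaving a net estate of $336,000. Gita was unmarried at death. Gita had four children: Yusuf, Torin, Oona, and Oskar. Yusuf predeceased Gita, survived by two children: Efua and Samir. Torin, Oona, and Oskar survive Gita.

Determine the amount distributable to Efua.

The entire $336,000 passes to the descendants.
That amount ($336,000) is divided into 4 shares of $84,000: Torin, Oona, and Oskar each take $84,000; Yusuf's $84,000 share passes to Yusuf's issue.
Yusuf's share ($84,000) is divided into 2 shares of $42,000: Efua and Samir each take $42,000.

Efua receives $42,000.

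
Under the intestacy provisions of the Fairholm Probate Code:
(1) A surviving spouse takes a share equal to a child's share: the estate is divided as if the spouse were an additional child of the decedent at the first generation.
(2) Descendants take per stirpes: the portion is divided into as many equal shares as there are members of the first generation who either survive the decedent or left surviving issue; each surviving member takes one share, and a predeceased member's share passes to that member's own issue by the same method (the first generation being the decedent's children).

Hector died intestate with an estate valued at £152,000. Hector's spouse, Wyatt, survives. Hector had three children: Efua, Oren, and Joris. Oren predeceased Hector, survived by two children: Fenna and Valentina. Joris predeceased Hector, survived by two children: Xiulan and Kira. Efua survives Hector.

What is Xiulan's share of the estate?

Xiulan receives £19,000.

The spouse counts as an additional share at the children's level, so there are 4 primary shares of £38,000. Wyatt takes one such share (£38,000).
The children's combined portion (£114,000) is divided into 3 shares of £38,000: Efua takes £38,000; Oren's £38,000 share passes to Oren's issue; Joris's £38,000 share passes to Joris's issue.
Oren's share (£38,000) is divided into 2 shares of £19,000: Fenna and Valentina each take £19,000.
Joris's share (£38,000) is divided into 2 shares of £19,000: Xiulan and Kira each take £19,000.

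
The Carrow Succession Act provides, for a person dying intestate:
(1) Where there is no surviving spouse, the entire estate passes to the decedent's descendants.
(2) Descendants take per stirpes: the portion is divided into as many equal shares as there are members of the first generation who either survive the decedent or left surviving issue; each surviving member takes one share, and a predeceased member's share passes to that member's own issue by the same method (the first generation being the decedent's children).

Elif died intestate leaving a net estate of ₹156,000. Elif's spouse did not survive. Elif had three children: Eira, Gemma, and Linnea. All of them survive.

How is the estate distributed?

The entire ₹156,000 passes to the descendants.
That amount (₹156,000) is divided into 3 shares of ₹52,000: Eira, Gemma, and Linnea each take ₹52,000.

Eira: ₹52,000; Gemma: ₹52,000; Linnea: ₹52,000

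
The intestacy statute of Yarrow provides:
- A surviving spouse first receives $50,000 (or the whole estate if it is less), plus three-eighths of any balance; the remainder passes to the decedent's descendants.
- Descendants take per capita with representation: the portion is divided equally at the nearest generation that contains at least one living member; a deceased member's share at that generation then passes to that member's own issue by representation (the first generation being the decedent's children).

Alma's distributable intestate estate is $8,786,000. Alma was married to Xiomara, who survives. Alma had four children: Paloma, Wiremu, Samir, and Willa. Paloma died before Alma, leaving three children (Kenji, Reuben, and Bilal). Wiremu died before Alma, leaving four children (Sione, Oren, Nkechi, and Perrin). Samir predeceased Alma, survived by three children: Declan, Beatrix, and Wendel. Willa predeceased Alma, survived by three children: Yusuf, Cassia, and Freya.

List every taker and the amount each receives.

Xiomara first takes $50,000, leaving a balance of $8,736,000. Xiomara then takes three-eighths of the balance ($3,276,000), for a total of $3,326,000. The remaining $5,460,000 passes to the descendants.
No child survives, so the initial division is made at the grandchildren's generation.
The descendants' portion ($5,460,000) is divided into 13 shares of $420,000: Kenji, Reuben, Bilal, Sione, Oren, Nkechi, Perrin, Declan, Beatrix, Wendel, Yusuf, Cassia, and Freya each take $420,000.

Xiomara: $3,326,000; Kenji: $420,000; Reuben: $420,000; Bilal: $420,000; Sione: $420,000; Oren: $420,000; Nkechi: $420,000; Perrin: $420,000; Declan: $420,000; Beatrix: $420,000; Wendel: $420,000; Yusuf: $420,000; Cassia: $420,000; Freya: $420,000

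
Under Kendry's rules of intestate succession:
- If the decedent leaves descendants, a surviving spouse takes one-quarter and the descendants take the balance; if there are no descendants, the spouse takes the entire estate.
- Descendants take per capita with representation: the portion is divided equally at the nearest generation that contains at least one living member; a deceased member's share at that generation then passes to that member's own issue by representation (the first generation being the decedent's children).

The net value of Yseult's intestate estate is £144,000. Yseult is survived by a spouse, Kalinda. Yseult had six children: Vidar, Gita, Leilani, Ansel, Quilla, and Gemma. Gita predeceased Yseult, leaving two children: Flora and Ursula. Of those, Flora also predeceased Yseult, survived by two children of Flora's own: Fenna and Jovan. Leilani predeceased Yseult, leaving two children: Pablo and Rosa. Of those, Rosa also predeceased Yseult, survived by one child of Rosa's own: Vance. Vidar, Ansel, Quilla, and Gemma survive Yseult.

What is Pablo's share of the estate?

Kalinda takes one-quarter of £144,000 = £36,000. The remaining £108,000 passes to the descendants.
The descendants' portion (£108,000) is divided into 6 shares of £18,000: Vidar, Ansel, Quilla, and Gemma each take £18,000; Gita's £18,000 share passes to Gita's issue; Leilani's £18,000 share passes to Leilani's issue.
Gita's share (£18,000) is divided into 2 shares of £9,000: Ursula takes £9,000; Flora's £9,000 share passes to Flora's issue.
Flora's share (£9,000) is divided into 2 shares of £4,500: Fenna and Jovan each take £4,500.
Leilani's share (£18,000) is divided into 2 shares of £9,000: Pablo takes £9,000; Rosa's £9,000 share passes to Rosa's issue.
Rosa's share (£9,000) passes entirely to Vance.

Pablo receives £9,000.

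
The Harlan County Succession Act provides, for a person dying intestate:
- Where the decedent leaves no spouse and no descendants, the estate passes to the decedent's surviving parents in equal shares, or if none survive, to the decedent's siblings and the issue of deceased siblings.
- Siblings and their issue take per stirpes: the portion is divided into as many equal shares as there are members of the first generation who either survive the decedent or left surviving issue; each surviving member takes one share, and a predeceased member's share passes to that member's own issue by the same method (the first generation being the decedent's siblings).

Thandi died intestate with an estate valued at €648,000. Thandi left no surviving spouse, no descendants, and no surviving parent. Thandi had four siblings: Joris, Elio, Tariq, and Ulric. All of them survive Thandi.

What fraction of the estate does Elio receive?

The entire €648,000 passes to the siblings and their issue.
That amount (€648,000) is divided into 4 shares of €162,000: Joris, Elio, Tariq, and Ulric each take €162,000.

Elio receives 1/4 of the estate.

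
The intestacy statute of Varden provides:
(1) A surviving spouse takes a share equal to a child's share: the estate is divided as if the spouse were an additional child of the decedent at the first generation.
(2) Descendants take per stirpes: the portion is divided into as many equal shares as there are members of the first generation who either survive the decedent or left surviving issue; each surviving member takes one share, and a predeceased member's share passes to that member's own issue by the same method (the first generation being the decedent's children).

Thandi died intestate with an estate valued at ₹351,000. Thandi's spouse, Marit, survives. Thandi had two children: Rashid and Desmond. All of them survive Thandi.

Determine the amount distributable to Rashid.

Rashid receives ₹117,000.

The spouse counts as an additional share at the children's level, so there are 3 primary shares of ₹117,000. Marit takes one such share (₹117,000).
The children's combined portion (₹234,000) is divided into 2 shares of ₹117,000: Rashid and Desmond each take ₹117,000.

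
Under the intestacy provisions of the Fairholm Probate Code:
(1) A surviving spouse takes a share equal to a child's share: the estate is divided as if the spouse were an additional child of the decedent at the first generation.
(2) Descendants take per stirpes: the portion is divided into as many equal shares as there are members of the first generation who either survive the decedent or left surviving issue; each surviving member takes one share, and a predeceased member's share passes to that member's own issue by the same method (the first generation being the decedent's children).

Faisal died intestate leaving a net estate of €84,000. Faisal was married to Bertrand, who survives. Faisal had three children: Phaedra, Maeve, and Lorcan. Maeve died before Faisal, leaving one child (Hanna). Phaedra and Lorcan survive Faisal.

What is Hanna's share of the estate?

The spouse counts as an additional share at the children's level, so there are 4 primary shares of €21,000. Bertrand takes one such share (€21,000).
The children's combined portion (€63,000) is divided into 3 shares of €21,000: Phaedra and Lorcan each take €21,000; Maeve's €21,000 share passes to Maeve's issue.
Maeve's share (€21,000) passes entirely to Hanna.

Hanna receives €21,000.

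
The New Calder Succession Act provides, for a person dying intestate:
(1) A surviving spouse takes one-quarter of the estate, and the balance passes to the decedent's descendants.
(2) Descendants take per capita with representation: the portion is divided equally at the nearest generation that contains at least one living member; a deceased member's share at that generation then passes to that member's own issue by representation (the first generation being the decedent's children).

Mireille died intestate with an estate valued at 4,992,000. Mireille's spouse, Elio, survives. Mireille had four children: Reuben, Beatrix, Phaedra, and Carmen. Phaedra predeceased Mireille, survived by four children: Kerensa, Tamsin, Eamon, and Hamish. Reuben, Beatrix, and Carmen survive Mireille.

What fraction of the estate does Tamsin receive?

Elio takes one-quarter of 4,992,000 = 1,248,000. The remaining 3,744,000 passes to the descendants.
The descendants' portion (3,744,000) is divided into 4 shares of 936,000: Reuben, Beatrix, and Carmen each take 936,000; Phaedra's 936,000 share passes to Phaedra's issue.
Phaedra's share (936,000) is divided into 4 shares of 234,000: Kerensa, Tamsin, Eamon, and Hamish each take 234,000.

Tamsin receives 3/64 of the estate.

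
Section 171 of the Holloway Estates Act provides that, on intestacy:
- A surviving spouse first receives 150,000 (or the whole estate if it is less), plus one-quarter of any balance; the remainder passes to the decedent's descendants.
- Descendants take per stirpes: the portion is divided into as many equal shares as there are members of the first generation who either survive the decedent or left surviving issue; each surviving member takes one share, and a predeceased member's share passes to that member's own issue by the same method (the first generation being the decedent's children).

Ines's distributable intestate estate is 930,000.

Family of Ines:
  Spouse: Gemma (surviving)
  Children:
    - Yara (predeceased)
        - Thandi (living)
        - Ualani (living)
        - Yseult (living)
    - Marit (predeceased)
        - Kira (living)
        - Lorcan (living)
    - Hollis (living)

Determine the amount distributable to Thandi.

Gemma first takes 150,000, leaving a balance of 780,000. Gemma then takes one-quarter of the balance (195,000), for a total of 345,000. The remaining 585,000 passes to the descendants.
The descendants' portion (585,000) is divided into 3 shares of 195,000: Hollis takes 195,000; Yara's 195,000 share passes to Yara's issue; Marit's 195,000 share passes to Marit's issue.
Yara's share (195,000) is divided into 3 shares of 65,000: Thandi, Ualani, and Yseult each take 65,000.
Marit's share (195,000) is divided into 2 shares of 97,500: Kira and Lorcan each take 97,500.

Thandi receives 65,000.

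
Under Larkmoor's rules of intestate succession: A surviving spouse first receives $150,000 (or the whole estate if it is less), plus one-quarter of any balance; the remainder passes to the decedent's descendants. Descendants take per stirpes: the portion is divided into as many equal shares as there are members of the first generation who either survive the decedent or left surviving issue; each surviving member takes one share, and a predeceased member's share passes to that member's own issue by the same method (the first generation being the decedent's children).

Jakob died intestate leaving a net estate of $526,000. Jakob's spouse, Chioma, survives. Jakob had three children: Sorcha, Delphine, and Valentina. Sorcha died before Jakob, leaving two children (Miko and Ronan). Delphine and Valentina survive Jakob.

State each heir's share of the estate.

Chioma: $244,000; Miko: $47,000; Ronan: $47,000; Delphine: $94,000; Valentina: $94,000

Chioma first takes $150,000, leaving a balance of $376,000. Chioma then takes one-quarter of the balance ($94,000), for a total of $244,000. The remaining $282,000 passes to the descendants.
The descendants' portion ($282,000) is divided into 3 shares of $94,000: Delphine and Valentina each take $94,000; Sorcha's $94,000 share passes to Sorcha's issue.
Sorcha's share ($94,000) is divided into 2 shares of $47,000: Miko and Ronan each take $47,000.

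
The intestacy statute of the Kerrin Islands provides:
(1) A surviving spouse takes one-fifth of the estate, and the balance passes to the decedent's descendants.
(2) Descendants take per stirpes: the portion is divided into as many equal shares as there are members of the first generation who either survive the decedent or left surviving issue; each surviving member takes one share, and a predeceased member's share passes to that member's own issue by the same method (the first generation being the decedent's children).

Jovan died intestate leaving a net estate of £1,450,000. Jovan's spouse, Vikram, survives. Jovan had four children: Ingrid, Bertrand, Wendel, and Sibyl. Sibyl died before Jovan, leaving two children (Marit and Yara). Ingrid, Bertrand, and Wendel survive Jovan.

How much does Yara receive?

Vikram takes one-fifth of £1,450,000 = £290,000. The remaining £1,160,000 passes to the descendants.
The descendants' portion (£1,160,000) is divided into 4 shares of £290,000: Ingrid, Bertrand, and Wendel each take £290,000; Sibyl's £290,000 share passes to Sibyl's issue.
Sibyl's share (£290,000) is divided into 2 shares of £145,000: Marit and Yara each take £145,000.

Yara receives £145,000.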